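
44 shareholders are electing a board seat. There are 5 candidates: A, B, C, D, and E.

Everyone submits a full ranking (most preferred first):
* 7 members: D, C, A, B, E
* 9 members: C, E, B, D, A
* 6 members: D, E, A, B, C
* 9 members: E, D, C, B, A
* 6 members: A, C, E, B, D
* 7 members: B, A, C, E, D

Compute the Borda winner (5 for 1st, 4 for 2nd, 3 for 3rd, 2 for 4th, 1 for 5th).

A: 7×3 + 9×1 + 6×3 + 9×1 + 6×5 + 7×4 = 115
B: 7×2 + 9×3 + 6×2 + 9×2 + 6×2 + 7×5 = 118
C: 7×4 + 9×5 + 6×1 + 9×3 + 6×4 + 7×3 = 151
D: 7×5 + 9×2 + 6×5 + 9×4 + 6×1 + 7×1 = 132
E: 7×1 + 9×4 + 6×4 + 9×5 + 6×3 + 7×2 = 144

C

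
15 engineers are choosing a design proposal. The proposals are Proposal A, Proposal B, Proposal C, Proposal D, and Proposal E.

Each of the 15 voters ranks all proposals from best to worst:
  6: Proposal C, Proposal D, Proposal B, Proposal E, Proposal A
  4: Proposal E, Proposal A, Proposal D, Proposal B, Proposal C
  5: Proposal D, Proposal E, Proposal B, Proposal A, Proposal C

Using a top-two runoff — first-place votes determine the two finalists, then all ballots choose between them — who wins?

Proposal D

Round 1 first-place votes: Proposal A 0, Proposal B 0, Proposal C 6, Proposal D 5, Proposal E 4. Proposal C and Proposal D advance.
Runoff: Proposal C is ranked above Proposal D on 6 ballots, Proposal D above Proposal C on 9.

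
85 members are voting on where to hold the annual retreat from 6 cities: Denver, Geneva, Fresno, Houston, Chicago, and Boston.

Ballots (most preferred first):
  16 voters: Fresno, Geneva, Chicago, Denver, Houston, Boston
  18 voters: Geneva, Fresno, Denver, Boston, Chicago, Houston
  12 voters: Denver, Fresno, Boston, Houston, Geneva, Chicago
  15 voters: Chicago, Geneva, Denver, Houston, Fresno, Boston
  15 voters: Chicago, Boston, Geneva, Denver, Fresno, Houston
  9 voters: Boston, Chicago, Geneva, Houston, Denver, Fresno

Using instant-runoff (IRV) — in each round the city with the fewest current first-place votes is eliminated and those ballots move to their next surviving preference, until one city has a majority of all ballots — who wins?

Fresno

Round 1: Denver 12, Geneva 18, Fresno 16, Houston 0, Chicago 30, Boston 9. Houston eliminated.
Round 2: Denver 12, Geneva 18, Fresno 16, Chicago 30, Boston 9. Boston eliminated.
Round 3: Denver 12, Geneva 18, Fresno 16, Chicago 39. Denver eliminated.
Round 4: Geneva 18, Fresno 28, Chicago 39. Geneva eliminated.
Round 5: Fresno 46, Chicago 39. Fresno has a majority (≥43).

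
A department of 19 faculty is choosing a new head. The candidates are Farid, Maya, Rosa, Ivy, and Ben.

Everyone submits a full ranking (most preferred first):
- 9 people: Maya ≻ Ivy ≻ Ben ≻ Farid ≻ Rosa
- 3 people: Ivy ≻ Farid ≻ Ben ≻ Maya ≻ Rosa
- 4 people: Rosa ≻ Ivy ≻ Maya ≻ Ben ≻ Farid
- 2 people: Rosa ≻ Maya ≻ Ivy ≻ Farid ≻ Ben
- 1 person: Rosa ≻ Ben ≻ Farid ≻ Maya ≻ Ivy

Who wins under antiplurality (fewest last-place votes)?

Last-place votes: Farid 4, Maya 0, Rosa 12, Ivy 1, Ben 2.

Maya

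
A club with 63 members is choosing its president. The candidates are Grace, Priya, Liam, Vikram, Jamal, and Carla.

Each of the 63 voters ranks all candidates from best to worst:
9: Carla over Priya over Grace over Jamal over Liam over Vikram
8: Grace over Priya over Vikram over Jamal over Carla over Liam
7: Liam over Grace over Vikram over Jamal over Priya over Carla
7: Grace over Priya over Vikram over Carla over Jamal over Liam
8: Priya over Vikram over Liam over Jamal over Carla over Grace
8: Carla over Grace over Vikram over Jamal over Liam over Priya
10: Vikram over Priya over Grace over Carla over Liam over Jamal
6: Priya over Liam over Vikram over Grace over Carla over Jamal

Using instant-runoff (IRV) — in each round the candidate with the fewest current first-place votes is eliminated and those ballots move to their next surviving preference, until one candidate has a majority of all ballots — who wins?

Priya

Round 1: Grace 15, Priya 14, Liam 7, Vikram 10, Jamal 0, Carla 17. Jamal eliminated.
Round 2: Grace 15, Priya 14, Liam 7, Vikram 10, Carla 17. Liam eliminated.
Round 3: Grace 22, Priya 14, Vikram 10, Carla 17. Vikram eliminated.
Round 4: Grace 22, Priya 24, Carla 17. Carla eliminated.
Round 5: Grace 30, Priya 33. Priya has a majority (≥32).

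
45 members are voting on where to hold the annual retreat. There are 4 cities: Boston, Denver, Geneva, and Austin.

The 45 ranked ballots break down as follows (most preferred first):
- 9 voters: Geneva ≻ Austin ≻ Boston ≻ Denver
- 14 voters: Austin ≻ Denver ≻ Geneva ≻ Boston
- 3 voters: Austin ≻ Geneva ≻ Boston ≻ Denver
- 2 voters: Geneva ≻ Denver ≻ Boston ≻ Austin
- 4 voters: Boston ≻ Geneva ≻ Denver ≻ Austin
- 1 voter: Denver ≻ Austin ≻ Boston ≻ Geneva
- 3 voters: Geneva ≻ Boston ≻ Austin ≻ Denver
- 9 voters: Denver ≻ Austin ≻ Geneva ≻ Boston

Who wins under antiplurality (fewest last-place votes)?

Geneva

Last-place votes: Boston 23, Denver 15, Geneva 1, Austin 6.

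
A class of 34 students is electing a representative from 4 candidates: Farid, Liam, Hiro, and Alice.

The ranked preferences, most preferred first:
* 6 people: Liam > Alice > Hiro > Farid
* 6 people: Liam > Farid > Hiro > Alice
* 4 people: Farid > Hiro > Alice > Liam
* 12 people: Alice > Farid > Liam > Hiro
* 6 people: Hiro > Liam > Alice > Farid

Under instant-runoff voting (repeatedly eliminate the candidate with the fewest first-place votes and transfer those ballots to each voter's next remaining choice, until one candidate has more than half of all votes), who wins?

Round 1: Farid 4, Liam 12, Hiro 6, Alice 12. Farid eliminated.
Round 2: Liam 12, Hiro 10, Alice 12. Hiro eliminated.
Round 3: Liam 18, Alice 16. Liam has a majority (≥18).

Liam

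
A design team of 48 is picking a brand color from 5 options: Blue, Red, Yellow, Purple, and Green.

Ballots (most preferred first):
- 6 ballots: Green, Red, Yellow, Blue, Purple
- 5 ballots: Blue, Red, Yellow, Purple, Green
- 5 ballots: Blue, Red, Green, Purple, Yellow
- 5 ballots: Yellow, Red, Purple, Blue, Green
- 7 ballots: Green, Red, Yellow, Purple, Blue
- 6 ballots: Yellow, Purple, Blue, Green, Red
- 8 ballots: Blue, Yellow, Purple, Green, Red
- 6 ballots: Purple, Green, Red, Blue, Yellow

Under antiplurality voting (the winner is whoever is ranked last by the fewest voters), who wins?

Last-place votes: Blue 7, Red 14, Yellow 11, Purple 6, Green 10.

Purple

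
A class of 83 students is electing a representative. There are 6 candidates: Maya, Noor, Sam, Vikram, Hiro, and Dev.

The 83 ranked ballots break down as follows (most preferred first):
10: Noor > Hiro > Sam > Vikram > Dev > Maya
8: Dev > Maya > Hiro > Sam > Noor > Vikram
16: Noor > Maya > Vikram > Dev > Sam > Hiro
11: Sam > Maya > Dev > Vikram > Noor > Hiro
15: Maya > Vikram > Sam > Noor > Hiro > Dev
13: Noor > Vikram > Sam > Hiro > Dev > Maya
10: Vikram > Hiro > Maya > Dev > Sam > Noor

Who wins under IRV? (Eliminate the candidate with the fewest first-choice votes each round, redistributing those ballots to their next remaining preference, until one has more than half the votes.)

Maya

Round 1: Maya 15, Noor 39, Sam 11, Vikram 10, Hiro 0, Dev 8. Hiro eliminated.
Round 2: Maya 15, Noor 39, Sam 11, Vikram 10, Dev 8. Dev eliminated.
Round 3: Maya 23, Noor 39, Sam 11, Vikram 10. Vikram eliminated.
Round 4: Maya 33, Noor 39, Sam 11. Sam eliminated.
Round 5: Maya 44, Noor 39. Maya has a majority (≥42).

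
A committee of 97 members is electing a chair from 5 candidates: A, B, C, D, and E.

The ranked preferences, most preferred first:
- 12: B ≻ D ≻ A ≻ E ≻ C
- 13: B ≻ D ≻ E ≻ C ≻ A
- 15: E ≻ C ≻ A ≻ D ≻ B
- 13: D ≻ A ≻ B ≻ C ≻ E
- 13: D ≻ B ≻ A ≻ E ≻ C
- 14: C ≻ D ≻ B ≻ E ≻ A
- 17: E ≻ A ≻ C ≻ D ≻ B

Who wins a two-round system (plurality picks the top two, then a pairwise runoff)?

D

Round 1 first-place votes: A 0, B 25, C 14, D 26, E 32. E and D advance.
Runoff: E is ranked above D on 32 ballots, D above E on 65.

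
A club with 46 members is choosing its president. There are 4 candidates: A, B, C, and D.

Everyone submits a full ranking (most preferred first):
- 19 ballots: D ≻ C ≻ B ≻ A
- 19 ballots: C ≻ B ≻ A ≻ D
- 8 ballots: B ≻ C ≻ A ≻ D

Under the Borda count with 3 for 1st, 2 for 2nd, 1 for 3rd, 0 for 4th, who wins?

A: 19×0 + 19×1 + 8×1 = 27
B: 19×1 + 19×2 + 8×3 = 81
C: 19×2 + 19×3 + 8×2 = 111
D: 19×3 + 19×0 + 8×0 = 57

C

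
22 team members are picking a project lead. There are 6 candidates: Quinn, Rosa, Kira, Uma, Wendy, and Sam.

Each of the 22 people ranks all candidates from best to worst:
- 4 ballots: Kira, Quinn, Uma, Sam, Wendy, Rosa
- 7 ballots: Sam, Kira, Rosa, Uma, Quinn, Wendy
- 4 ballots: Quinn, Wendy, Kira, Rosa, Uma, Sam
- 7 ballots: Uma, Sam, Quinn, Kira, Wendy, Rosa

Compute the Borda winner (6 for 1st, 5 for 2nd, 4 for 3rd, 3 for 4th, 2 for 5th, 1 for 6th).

Quinn: 4×5 + 7×2 + 4×6 + 7×4 = 86
Rosa: 4×1 + 7×4 + 4×3 + 7×1 = 51
Kira: 4×6 + 7×5 + 4×4 + 7×3 = 96
Uma: 4×4 + 7×3 + 4×2 + 7×6 = 87
Wendy: 4×2 + 7×1 + 4×5 + 7×2 = 49
Sam: 4×3 + 7×6 + 4×1 + 7×5 = 93

Kira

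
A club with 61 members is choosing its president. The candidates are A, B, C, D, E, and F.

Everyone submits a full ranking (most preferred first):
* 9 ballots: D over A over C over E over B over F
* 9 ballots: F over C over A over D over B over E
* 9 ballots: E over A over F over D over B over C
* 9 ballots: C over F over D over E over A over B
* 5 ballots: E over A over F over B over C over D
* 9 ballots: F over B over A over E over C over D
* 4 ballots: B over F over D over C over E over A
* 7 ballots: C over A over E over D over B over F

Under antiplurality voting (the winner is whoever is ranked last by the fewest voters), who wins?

A

Last-place votes: A 4, B 9, C 9, D 14, E 9, F 16.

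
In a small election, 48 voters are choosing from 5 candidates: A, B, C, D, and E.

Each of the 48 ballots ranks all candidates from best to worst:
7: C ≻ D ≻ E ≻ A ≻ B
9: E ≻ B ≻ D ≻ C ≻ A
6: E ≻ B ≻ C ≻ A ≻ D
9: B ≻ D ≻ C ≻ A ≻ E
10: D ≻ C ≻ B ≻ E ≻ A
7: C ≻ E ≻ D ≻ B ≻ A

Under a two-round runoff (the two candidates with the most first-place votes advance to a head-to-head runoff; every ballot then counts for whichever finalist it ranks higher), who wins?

Round 1 first-place votes: A 0, B 9, C 14, D 10, E 15. E and C advance.
Runoff: E is ranked above C on 15 ballots, C above E on 33.

C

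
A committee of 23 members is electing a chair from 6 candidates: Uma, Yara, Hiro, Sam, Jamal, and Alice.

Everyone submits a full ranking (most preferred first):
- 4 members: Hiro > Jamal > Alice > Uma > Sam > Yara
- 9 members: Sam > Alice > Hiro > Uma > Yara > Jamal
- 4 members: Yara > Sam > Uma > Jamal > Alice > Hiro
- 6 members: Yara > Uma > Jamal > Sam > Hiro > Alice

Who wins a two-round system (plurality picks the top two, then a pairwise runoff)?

Round 1 first-place votes: Uma 0, Yara 10, Hiro 4, Sam 9, Jamal 0, Alice 0. Yara and Sam advance.
Runoff: Yara is ranked above Sam on 10 ballots, Sam above Yara on 13.

Sam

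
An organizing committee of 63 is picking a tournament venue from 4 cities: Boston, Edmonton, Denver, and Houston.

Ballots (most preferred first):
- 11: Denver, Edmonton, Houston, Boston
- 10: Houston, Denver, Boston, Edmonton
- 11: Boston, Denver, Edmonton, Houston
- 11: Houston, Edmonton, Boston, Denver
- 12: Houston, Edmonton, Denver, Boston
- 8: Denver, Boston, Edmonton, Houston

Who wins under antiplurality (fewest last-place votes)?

Last-place votes: Boston 23, Edmonton 10, Denver 11, Houston 19.

Edmonton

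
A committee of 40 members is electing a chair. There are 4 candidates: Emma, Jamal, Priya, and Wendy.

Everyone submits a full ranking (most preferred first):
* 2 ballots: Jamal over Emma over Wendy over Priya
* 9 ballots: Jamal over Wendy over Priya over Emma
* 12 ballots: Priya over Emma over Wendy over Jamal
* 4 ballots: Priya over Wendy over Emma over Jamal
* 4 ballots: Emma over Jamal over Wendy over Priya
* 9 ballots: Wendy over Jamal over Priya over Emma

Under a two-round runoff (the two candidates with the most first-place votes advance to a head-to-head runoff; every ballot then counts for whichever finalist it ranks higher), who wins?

Jamal

Round 1 first-place votes: Emma 4, Jamal 11, Priya 16, Wendy 9. Priya and Jamal advance.
Runoff: Priya is ranked above Jamal on 16 ballots, Jamal above Priya on 24.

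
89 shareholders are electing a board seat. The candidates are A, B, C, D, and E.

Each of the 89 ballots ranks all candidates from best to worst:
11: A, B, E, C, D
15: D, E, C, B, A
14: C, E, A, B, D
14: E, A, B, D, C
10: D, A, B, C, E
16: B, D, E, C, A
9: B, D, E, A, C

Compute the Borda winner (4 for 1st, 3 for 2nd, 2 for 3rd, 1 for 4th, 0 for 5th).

A: 11×4 + 15×0 + 14×2 + 14×3 + 10×3 + 16×0 + 9×1 = 153
B: 11×3 + 15×1 + 14×1 + 14×2 + 10×2 + 16×4 + 9×4 = 210
C: 11×1 + 15×2 + 14×4 + 14×0 + 10×1 + 16×1 + 9×0 = 123
D: 11×0 + 15×4 + 14×0 + 14×1 + 10×4 + 16×3 + 9×3 = 189
E: 11×2 + 15×3 + 14×3 + 14×4 + 10×0 + 16×2 + 9×2 = 215

E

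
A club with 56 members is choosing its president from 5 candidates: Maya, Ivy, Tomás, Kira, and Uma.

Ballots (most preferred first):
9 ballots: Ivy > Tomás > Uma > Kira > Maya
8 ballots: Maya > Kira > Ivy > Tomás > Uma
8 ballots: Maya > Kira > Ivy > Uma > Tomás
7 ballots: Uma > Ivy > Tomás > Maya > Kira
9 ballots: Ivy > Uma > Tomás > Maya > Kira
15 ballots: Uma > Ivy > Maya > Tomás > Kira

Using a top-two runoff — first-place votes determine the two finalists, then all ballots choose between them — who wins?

Ivy

Round 1 first-place votes: Maya 16, Ivy 18, Tomás 0, Kira 0, Uma 22. Uma and Ivy advance.
Runoff: Uma is ranked above Ivy on 22 ballots, Ivy above Uma on 34.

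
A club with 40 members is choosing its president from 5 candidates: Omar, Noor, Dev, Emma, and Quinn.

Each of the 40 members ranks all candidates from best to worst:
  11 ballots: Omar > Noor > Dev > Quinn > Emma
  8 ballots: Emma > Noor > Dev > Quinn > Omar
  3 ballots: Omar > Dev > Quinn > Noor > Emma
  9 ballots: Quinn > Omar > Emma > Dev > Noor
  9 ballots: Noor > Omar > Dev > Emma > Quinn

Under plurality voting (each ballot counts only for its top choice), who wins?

Omar

First-place votes: Omar 14, Noor 9, Dev 0, Emma 8, Quinn 9.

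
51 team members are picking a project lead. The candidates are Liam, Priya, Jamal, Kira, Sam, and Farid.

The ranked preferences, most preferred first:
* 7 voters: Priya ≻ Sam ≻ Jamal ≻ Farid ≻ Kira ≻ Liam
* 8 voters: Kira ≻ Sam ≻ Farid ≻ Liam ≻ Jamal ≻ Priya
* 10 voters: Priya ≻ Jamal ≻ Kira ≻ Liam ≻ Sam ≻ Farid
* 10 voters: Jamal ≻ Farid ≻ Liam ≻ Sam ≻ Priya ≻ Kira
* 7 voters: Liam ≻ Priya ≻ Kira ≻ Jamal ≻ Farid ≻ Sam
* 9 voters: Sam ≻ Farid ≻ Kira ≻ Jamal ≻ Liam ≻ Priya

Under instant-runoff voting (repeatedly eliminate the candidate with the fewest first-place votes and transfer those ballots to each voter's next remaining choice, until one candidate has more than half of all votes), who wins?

Round 1: Liam 7, Priya 17, Jamal 10, Kira 8, Sam 9, Farid 0. Farid eliminated.
Round 2: Liam 7, Priya 17, Jamal 10, Kira 8, Sam 9. Liam eliminated.
Round 3: Priya 24, Jamal 10, Kira 8, Sam 9. Kira eliminated.
Round 4: Priya 24, Jamal 10, Sam 17. Jamal eliminated.
Round 5: Priya 24, Sam 27. Sam has a majority (≥26).

Sam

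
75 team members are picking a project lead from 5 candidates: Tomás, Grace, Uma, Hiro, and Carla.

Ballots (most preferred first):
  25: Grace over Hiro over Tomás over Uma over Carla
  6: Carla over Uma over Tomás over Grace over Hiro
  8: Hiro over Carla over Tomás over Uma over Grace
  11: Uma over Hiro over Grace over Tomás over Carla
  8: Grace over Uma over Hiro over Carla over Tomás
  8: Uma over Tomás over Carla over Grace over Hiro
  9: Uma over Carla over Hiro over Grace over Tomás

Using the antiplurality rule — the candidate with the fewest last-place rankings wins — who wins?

Last-place votes: Tomás 17, Grace 8, Uma 0, Hiro 14, Carla 36.

Uma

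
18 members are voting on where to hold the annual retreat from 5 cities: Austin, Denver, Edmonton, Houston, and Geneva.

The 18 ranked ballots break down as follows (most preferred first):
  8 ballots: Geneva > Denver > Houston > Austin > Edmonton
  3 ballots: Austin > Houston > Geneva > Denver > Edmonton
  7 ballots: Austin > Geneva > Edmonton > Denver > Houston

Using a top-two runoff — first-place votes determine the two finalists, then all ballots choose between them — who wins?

Austin

Round 1 first-place votes: Austin 10, Denver 0, Edmonton 0, Houston 0, Geneva 8. Austin and Geneva advance.
Runoff: Austin is ranked above Geneva on 10 ballots, Geneva above Austin on 8.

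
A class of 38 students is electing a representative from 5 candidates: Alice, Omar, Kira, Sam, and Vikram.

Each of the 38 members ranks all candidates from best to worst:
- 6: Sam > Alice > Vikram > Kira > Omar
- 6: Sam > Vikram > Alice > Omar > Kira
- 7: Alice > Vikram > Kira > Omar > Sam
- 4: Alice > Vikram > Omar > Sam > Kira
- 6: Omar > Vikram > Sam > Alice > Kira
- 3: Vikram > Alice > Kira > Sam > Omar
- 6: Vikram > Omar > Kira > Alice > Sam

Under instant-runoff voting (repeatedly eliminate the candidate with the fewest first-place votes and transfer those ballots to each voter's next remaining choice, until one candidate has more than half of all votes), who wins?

Vikram

Round 1: Alice 11, Omar 6, Kira 0, Sam 12, Vikram 9. Kira eliminated.
Round 2: Alice 11, Omar 6, Sam 12, Vikram 9. Omar eliminated.
Round 3: Alice 11, Sam 12, Vikram 15. Alice eliminated.
Round 4: Sam 12, Vikram 26. Vikram has a majority (≥20).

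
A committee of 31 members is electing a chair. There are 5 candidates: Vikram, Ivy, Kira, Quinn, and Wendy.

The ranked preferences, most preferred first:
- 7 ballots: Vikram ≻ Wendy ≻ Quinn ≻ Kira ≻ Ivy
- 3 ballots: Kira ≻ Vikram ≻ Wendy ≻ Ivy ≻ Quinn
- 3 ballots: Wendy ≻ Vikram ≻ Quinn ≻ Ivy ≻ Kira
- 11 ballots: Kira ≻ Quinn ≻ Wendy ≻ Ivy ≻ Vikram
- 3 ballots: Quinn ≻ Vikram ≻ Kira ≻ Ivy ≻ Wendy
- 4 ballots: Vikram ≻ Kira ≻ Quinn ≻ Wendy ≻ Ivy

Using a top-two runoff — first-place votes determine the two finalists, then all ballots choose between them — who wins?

Vikram

Round 1 first-place votes: Vikram 11, Ivy 0, Kira 14, Quinn 3, Wendy 3. Kira and Vikram advance.
Runoff: Kira is ranked above Vikram on 14 ballots, Vikram above Kira on 17.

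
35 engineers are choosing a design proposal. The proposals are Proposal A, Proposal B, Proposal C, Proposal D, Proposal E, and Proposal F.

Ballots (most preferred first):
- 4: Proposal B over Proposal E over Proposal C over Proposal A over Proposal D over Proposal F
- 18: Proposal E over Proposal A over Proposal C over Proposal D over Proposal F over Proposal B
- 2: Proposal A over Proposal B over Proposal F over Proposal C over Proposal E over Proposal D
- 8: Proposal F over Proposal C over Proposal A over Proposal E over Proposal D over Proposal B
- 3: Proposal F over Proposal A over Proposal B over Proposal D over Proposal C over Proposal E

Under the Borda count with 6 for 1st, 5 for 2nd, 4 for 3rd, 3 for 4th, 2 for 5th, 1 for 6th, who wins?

Proposal A

Proposal A: 4×3 + 18×5 + 2×6 + 8×4 + 3×5 = 161
Proposal B: 4×6 + 18×1 + 2×5 + 8×1 + 3×4 = 72
Proposal C: 4×4 + 18×4 + 2×3 + 8×5 + 3×2 = 140
Proposal D: 4×2 + 18×3 + 2×1 + 8×2 + 3×3 = 89
Proposal E: 4×5 + 18×6 + 2×2 + 8×3 + 3×1 = 159
Proposal F: 4×1 + 18×2 + 2×4 + 8×6 + 3×6 = 114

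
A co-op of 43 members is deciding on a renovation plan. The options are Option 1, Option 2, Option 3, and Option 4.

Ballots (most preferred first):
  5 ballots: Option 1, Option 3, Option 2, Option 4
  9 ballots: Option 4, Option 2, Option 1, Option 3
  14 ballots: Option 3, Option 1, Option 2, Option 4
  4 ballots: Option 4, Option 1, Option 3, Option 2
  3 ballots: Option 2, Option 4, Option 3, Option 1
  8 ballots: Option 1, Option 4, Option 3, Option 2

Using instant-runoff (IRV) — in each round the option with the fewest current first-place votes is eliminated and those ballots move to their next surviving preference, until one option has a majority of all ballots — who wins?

Option 4

Round 1: Option 1 13, Option 2 3, Option 3 14, Option 4 13. Option 2 eliminated.
Round 2: Option 1 13, Option 3 14, Option 4 16. Option 1 eliminated.
Round 3: Option 3 19, Option 4 24. Option 4 has a majority (≥22).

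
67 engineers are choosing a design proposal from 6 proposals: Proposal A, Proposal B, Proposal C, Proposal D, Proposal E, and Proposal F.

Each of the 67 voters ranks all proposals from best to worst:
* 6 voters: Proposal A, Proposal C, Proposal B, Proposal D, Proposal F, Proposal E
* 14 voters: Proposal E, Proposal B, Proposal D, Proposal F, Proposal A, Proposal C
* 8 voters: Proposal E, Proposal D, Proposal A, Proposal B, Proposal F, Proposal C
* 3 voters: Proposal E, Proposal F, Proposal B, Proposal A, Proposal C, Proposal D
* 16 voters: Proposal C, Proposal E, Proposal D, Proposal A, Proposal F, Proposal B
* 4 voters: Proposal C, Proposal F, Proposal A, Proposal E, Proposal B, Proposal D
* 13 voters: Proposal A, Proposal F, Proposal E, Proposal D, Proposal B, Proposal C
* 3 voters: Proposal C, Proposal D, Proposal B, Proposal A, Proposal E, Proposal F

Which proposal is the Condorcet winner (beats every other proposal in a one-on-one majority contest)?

Proposal E

Proposal E vs Proposal A: 41–26
Proposal E vs Proposal B: 58–9
Proposal E vs Proposal C: 38–29
Proposal E vs Proposal D: 58–9
Proposal E vs Proposal F: 44–23
Proposal E beats every other proposal.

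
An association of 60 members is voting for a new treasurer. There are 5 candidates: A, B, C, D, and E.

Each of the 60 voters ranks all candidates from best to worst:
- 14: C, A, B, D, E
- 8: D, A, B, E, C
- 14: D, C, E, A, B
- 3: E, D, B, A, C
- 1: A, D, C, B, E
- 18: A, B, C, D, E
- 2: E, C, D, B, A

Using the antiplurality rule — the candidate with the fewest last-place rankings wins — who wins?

D

Last-place votes: A 2, B 14, C 11, D 0, E 33.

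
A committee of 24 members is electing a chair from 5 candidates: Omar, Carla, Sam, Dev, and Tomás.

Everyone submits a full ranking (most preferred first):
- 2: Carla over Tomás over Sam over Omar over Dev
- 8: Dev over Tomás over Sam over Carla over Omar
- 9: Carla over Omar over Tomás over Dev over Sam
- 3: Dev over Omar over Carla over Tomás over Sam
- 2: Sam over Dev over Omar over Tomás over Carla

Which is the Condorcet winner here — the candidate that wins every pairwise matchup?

Dev vs Omar: 13–11
Dev vs Carla: 13–11
Dev vs Sam: 20–4
Dev vs Tomás: 13–11
Dev beats every other candidate.

Dev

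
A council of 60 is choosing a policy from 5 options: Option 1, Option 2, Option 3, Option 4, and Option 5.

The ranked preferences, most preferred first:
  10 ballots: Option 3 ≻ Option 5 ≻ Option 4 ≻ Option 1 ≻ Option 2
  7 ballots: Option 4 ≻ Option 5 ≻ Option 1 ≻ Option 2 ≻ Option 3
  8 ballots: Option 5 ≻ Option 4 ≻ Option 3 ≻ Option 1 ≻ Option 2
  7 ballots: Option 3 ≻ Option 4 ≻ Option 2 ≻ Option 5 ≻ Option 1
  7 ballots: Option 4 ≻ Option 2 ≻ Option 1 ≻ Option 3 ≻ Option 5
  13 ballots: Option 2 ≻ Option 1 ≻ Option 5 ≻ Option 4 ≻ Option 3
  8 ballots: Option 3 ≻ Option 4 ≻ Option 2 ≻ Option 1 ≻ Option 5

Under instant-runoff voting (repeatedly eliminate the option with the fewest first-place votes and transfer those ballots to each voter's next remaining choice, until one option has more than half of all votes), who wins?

Option 4

Round 1: Option 1 0, Option 2 13, Option 3 25, Option 4 14, Option 5 8. Option 1 eliminated.
Round 2: Option 2 13, Option 3 25, Option 4 14, Option 5 8. Option 5 eliminated.
Round 3: Option 2 13, Option 3 25, Option 4 22. Option 2 eliminated.
Round 4: Option 3 25, Option 4 35. Option 4 has a majority (≥31).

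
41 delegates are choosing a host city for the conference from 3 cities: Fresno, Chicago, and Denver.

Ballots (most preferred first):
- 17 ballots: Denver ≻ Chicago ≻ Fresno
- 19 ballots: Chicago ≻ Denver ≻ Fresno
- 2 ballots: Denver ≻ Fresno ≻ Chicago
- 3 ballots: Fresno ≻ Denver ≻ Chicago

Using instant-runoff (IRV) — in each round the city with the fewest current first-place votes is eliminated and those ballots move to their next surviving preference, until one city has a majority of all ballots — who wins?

Denver

Round 1: Fresno 3, Chicago 19, Denver 19. Fresno eliminated.
Round 2: Chicago 19, Denver 22. Denver has a majority (≥21).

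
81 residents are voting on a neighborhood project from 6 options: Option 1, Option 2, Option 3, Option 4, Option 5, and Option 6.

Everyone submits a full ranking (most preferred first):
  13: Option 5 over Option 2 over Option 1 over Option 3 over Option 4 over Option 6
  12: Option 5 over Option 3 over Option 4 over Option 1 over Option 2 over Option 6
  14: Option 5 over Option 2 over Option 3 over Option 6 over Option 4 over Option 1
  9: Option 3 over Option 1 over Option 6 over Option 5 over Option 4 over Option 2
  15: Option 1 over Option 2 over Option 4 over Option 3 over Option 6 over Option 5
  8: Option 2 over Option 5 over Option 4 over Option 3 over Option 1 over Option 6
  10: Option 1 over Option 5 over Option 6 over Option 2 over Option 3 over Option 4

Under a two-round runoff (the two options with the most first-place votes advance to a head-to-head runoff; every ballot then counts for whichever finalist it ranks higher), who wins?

Option 5

Round 1 first-place votes: Option 1 25, Option 2 8, Option 3 9, Option 4 0, Option 5 39, Option 6 0. Option 5 and Option 1 advance.
Runoff: Option 5 is ranked above Option 1 on 47 ballots, Option 1 above Option 5 on 34.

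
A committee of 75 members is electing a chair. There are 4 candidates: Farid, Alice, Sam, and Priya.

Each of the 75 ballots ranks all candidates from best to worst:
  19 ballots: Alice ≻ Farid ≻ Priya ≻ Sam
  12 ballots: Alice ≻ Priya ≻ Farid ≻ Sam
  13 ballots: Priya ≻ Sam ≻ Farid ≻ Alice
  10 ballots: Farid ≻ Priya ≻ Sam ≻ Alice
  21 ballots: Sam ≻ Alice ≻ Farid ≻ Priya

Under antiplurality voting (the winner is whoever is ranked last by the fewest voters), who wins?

Farid

Last-place votes: Farid 0, Alice 23, Sam 31, Priya 21.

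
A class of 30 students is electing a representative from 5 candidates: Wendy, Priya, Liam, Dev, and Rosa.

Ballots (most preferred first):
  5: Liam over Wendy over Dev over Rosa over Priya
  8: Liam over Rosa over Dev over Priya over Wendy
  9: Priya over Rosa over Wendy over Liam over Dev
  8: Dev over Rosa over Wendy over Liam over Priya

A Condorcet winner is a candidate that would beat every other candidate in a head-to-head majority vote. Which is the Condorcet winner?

Rosa vs Wendy: 25–5
Rosa vs Priya: 21–9
Rosa vs Liam: 17–13
Rosa vs Dev: 17–13
Rosa beats every other candidate.

Rosa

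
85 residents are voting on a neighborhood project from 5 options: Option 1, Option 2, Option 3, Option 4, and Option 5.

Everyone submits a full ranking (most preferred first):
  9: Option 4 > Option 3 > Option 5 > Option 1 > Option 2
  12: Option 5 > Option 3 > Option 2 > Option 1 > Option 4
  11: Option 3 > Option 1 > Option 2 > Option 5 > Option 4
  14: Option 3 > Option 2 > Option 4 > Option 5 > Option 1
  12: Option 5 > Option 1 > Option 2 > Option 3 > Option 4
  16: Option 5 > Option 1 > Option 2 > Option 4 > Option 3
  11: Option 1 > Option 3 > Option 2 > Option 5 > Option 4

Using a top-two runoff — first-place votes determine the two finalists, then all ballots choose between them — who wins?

Round 1 first-place votes: Option 1 11, Option 2 0, Option 3 25, Option 4 9, Option 5 40. Option 5 and Option 3 advance.
Runoff: Option 5 is ranked above Option 3 on 40 ballots, Option 3 above Option 5 on 45.

Option 3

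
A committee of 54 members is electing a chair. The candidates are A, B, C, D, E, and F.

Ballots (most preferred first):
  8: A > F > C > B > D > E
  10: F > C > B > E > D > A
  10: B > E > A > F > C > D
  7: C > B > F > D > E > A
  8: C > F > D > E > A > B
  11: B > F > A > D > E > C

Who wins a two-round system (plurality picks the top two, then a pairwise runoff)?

C

Round 1 first-place votes: A 8, B 21, C 15, D 0, E 0, F 10. B and C advance.
Runoff: B is ranked above C on 21 ballots, C above B on 33.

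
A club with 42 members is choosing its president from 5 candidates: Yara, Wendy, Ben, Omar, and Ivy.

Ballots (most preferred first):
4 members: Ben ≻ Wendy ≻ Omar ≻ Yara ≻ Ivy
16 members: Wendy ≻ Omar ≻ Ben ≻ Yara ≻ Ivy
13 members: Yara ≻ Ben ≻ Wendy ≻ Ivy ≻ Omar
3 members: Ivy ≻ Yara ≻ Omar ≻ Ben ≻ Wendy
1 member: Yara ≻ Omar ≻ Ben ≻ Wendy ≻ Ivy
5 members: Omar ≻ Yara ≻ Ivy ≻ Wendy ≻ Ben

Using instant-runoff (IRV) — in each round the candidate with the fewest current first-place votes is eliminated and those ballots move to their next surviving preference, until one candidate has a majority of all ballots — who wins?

Yara

Round 1: Yara 14, Wendy 16, Ben 4, Omar 5, Ivy 3. Ivy eliminated.
Round 2: Yara 17, Wendy 16, Ben 4, Omar 5. Ben eliminated.
Round 3: Yara 17, Wendy 20, Omar 5. Omar eliminated.
Round 4: Yara 22, Wendy 20. Yara has a majority (≥22).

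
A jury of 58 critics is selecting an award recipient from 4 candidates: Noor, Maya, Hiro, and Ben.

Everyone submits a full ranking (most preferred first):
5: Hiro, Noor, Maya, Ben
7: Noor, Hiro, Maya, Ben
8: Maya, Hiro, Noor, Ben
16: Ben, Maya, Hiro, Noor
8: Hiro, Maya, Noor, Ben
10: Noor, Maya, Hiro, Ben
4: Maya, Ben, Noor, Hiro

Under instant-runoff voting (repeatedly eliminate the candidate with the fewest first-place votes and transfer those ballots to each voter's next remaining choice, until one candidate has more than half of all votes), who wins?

Hiro

Round 1: Noor 17, Maya 12, Hiro 13, Ben 16. Maya eliminated.
Round 2: Noor 17, Hiro 21, Ben 20. Noor eliminated.
Round 3: Hiro 38, Ben 20. Hiro has a majority (≥30).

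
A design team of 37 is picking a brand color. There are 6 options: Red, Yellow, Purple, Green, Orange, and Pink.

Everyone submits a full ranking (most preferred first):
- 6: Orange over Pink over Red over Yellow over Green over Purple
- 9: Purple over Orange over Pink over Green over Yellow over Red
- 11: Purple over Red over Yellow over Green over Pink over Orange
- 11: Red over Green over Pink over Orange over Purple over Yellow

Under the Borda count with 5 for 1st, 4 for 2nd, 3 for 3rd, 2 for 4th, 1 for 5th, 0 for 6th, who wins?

Red: 6×3 + 9×0 + 11×4 + 11×5 = 117
Yellow: 6×2 + 9×1 + 11×3 + 11×0 = 54
Purple: 6×0 + 9×5 + 11×5 + 11×1 = 111
Green: 6×1 + 9×2 + 11×2 + 11×4 = 90
Orange: 6×5 + 9×4 + 11×0 + 11×2 = 88
Pink: 6×4 + 9×3 + 11×1 + 11×3 = 95

Red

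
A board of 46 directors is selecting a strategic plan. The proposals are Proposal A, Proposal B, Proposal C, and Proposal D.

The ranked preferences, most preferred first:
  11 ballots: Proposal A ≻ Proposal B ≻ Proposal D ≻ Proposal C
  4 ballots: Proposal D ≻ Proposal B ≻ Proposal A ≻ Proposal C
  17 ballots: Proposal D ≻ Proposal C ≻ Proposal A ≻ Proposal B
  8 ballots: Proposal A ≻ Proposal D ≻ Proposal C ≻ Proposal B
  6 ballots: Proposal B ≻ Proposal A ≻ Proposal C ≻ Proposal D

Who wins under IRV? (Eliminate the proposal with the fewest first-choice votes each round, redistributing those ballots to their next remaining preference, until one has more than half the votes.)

Proposal A

Round 1: Proposal A 19, Proposal B 6, Proposal C 0, Proposal D 21. Proposal C eliminated.
Round 2: Proposal A 19, Proposal B 6, Proposal D 21. Proposal B eliminated.
Round 3: Proposal A 25, Proposal D 21. Proposal A has a majority (≥24).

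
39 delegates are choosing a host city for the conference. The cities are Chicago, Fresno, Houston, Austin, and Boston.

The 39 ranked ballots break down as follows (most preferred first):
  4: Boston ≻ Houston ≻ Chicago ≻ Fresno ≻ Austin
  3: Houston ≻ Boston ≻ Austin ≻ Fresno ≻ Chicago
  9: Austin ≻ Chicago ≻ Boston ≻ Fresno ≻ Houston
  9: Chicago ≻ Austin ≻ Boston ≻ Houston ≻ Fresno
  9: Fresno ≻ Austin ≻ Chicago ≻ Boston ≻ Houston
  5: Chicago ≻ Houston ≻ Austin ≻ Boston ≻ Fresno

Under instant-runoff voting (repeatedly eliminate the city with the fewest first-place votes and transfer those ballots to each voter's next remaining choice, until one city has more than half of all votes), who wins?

Round 1: Chicago 14, Fresno 9, Houston 3, Austin 9, Boston 4. Houston eliminated.
Round 2: Chicago 14, Fresno 9, Austin 9, Boston 7. Boston eliminated.
Round 3: Chicago 18, Fresno 9, Austin 12. Fresno eliminated.
Round 4: Chicago 18, Austin 21. Austin has a majority (≥20).

Austin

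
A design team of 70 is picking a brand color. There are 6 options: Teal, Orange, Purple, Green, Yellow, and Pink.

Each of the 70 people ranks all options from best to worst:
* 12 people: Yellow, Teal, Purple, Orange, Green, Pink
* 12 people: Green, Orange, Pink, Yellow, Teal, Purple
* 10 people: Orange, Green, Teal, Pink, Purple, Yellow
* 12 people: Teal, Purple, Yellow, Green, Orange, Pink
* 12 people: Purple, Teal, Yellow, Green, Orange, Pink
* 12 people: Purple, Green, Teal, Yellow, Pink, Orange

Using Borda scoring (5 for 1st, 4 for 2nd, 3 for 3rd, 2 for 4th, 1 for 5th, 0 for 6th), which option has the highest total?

Teal

Teal: 12×4 + 12×1 + 10×3 + 12×5 + 12×4 + 12×3 = 234
Orange: 12×2 + 12×4 + 10×5 + 12×1 + 12×1 + 12×0 = 146
Purple: 12×3 + 12×0 + 10×1 + 12×4 + 12×5 + 12×5 = 214
Green: 12×1 + 12×5 + 10×4 + 12×2 + 12×2 + 12×4 = 208
Yellow: 12×5 + 12×2 + 10×0 + 12×3 + 12×3 + 12×2 = 180
Pink: 12×0 + 12×3 + 10×2 + 12×0 + 12×0 + 12×1 = 68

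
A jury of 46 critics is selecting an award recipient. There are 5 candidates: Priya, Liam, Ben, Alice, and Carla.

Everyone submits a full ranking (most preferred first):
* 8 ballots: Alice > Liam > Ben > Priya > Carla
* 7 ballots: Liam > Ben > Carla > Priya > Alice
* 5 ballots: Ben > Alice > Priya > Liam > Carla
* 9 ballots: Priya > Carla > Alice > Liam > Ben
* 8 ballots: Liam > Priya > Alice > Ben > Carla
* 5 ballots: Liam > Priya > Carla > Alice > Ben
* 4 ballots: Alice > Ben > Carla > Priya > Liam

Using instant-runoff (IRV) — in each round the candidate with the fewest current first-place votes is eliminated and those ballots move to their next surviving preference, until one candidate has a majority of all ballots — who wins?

Round 1: Priya 9, Liam 20, Ben 5, Alice 12, Carla 0. Carla eliminated.
Round 2: Priya 9, Liam 20, Ben 5, Alice 12. Ben eliminated.
Round 3: Priya 9, Liam 20, Alice 17. Priya eliminated.
Round 4: Liam 20, Alice 26. Alice has a majority (≥24).

Alice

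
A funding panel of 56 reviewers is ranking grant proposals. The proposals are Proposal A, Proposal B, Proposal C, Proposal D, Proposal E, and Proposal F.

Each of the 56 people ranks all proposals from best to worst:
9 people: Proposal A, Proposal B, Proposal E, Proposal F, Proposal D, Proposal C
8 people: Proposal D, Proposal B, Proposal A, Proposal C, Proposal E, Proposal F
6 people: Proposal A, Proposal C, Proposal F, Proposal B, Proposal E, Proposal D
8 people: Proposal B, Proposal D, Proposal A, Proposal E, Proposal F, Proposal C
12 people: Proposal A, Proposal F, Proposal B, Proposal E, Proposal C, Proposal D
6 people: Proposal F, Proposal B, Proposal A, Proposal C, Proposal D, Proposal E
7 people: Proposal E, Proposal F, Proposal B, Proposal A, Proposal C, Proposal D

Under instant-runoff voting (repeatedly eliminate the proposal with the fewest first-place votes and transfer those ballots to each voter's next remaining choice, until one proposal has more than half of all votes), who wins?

Proposal B

Round 1: Proposal A 27, Proposal B 8, Proposal C 0, Proposal D 8, Proposal E 7, Proposal F 6. Proposal C eliminated.
Round 2: Proposal A 27, Proposal B 8, Proposal D 8, Proposal E 7, Proposal F 6. Proposal F eliminated.
Round 3: Proposal A 27, Proposal B 14, Proposal D 8, Proposal E 7. Proposal E eliminated.
Round 4: Proposal A 27, Proposal B 21, Proposal D 8. Proposal D eliminated.
Round 5: Proposal A 27, Proposal B 29. Proposal B has a majority (≥29).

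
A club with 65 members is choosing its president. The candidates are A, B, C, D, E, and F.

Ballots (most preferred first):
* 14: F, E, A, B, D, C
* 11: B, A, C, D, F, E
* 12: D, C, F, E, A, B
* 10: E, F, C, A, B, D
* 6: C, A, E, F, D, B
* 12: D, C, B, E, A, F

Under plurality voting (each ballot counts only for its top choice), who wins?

D

First-place votes: A 0, B 11, C 6, D 24, E 10, F 14.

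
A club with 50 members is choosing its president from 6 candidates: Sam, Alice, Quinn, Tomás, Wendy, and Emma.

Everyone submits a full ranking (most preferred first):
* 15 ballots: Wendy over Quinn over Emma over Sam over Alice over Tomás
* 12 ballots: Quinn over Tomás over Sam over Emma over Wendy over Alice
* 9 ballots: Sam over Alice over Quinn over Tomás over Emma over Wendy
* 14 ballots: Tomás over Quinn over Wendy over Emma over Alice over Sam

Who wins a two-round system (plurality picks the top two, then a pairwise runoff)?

Round 1 first-place votes: Sam 9, Alice 0, Quinn 12, Tomás 14, Wendy 15, Emma 0. Wendy and Tomás advance.
Runoff: Wendy is ranked above Tomás on 15 ballots, Tomás above Wendy on 35.

Tomás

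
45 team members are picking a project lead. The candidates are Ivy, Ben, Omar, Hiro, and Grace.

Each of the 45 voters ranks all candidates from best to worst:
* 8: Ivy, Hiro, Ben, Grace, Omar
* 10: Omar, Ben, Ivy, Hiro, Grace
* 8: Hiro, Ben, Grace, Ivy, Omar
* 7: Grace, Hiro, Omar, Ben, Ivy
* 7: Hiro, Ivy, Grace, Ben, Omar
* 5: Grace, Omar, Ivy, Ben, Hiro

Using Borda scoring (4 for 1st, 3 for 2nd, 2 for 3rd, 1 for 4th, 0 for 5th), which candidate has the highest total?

Ivy: 8×4 + 10×2 + 8×1 + 7×0 + 7×3 + 5×2 = 91
Ben: 8×2 + 10×3 + 8×3 + 7×1 + 7×1 + 5×1 = 89
Omar: 8×0 + 10×4 + 8×0 + 7×2 + 7×0 + 5×3 = 69
Hiro: 8×3 + 10×1 + 8×4 + 7×3 + 7×4 + 5×0 = 115
Grace: 8×1 + 10×0 + 8×2 + 7×4 + 7×2 + 5×4 = 86

Hiro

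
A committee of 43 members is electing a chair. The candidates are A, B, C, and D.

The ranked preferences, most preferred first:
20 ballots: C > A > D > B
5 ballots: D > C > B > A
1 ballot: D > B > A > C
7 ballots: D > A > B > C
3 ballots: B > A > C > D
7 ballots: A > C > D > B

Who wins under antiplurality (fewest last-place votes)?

Last-place votes: A 5, B 27, C 8, D 3.

D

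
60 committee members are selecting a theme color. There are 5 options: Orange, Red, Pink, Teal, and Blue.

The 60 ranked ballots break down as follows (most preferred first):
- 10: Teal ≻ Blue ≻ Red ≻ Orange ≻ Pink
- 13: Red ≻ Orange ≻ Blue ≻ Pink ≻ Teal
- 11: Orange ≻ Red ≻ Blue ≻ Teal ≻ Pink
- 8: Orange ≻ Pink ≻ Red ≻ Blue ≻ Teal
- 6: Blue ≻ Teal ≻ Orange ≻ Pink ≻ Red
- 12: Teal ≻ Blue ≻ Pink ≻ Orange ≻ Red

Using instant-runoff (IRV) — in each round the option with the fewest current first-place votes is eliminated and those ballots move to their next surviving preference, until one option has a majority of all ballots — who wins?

Round 1: Orange 19, Red 13, Pink 0, Teal 22, Blue 6. Pink eliminated.
Round 2: Orange 19, Red 13, Teal 22, Blue 6. Blue eliminated.
Round 3: Orange 19, Red 13, Teal 28. Red eliminated.
Round 4: Orange 32, Teal 28. Orange has a majority (≥31).

Orange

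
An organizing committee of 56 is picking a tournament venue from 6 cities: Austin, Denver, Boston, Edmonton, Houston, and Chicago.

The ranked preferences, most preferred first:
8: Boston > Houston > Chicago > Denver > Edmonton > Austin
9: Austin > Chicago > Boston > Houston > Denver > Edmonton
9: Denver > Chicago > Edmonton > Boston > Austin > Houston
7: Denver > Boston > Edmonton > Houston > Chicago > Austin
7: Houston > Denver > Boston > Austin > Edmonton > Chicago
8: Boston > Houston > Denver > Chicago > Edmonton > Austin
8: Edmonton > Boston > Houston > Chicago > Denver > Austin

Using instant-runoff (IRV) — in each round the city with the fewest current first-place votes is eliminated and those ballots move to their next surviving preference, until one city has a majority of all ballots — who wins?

Boston

Round 1: Austin 9, Denver 16, Boston 16, Edmonton 8, Houston 7, Chicago 0. Chicago eliminated.
Round 2: Austin 9, Denver 16, Boston 16, Edmonton 8, Houston 7. Houston eliminated.
Round 3: Austin 9, Denver 23, Boston 16, Edmonton 8. Edmonton eliminated.
Round 4: Austin 9, Denver 23, Boston 24. Austin eliminated.
Round 5: Denver 23, Boston 33. Boston has a majority (≥29).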